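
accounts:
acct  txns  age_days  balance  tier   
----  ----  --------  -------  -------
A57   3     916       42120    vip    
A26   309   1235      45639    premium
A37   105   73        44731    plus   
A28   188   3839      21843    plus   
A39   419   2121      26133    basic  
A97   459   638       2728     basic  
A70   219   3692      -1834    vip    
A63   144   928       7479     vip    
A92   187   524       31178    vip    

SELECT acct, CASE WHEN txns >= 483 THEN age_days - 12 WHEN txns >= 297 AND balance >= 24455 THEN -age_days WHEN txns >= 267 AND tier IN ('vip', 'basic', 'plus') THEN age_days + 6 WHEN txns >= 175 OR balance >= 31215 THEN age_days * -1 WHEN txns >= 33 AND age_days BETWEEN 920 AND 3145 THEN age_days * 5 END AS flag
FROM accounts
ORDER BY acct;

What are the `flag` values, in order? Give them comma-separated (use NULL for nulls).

-1235, -3839, -73, -2121, -916, 4640, -3692, -524, 644

acct=A26: txns >= 297 AND balance >= 24455 → -1235
acct=A28: txns >= 175 OR balance >= 31215 → -3839
acct=A37: txns >= 175 OR balance >= 31215 → -73
acct=A39: txns >= 297 AND balance >= 24455 → -2121
acct=A57: txns >= 175 OR balance >= 31215 → -916
acct=A63: txns >= 33 AND age_days BETWEEN 920 AND 3145 → 4640
acct=A70: txns >= 175 OR balance >= 31215 → -3692
acct=A92: txns >= 175 OR balance >= 31215 → -524
acct=A97: txns >= 267 AND tier IN ('vip', 'basic', 'plus') → 644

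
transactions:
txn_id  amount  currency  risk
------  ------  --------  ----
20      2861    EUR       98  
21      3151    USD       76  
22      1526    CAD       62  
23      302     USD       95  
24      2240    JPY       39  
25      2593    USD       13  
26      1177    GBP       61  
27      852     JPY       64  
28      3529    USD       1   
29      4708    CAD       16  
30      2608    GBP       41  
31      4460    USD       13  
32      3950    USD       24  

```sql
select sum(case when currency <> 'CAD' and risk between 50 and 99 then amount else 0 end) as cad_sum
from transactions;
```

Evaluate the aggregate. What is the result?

txn_id=20: ✓ → 2861
txn_id=21: ✓ → 3151
txn_id=22: ✗
txn_id=23: ✓ → 302
txn_id=24: ✗
txn_id=25: ✗
txn_id=26: ✓ → 1177
txn_id=27: ✓ → 852
txn_id=28: ✗
txn_id=29: ✗
txn_id=30: ✗
txn_id=31: ✗
txn_id=32: ✗
cad_sum = 2861 + 3151 + 302 + 1177 + 852 = 8343

8343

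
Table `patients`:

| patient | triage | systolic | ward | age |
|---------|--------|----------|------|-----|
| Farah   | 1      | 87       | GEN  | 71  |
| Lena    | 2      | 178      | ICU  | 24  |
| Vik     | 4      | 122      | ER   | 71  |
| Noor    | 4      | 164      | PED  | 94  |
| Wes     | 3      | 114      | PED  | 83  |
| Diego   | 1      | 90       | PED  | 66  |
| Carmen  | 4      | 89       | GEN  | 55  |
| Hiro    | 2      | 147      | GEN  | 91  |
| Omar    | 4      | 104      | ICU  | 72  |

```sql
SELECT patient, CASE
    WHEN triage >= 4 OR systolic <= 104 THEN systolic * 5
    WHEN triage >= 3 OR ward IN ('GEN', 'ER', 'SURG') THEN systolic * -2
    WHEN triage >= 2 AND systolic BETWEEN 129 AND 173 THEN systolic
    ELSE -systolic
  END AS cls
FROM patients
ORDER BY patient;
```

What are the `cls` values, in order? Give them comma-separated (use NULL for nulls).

patient=Carmen: triage >= 4 OR systolic <= 104 → 445
patient=Diego: triage >= 4 OR systolic <= 104 → 450
patient=Farah: triage >= 4 OR systolic <= 104 → 435
patient=Hiro: triage >= 3 OR ward IN ('GEN', 'ER', 'SURG') → -294
patient=Lena: ELSE → -178
patient=Noor: triage >= 4 OR systolic <= 104 → 820
patient=Omar: triage >= 4 OR systolic <= 104 → 520
patient=Vik: triage >= 4 OR systolic <= 104 → 610
patient=Wes: triage >= 3 OR ward IN ('GEN', 'ER', 'SURG') → -228

445, 450, 435, -294, -178, 820, 520, 610, -228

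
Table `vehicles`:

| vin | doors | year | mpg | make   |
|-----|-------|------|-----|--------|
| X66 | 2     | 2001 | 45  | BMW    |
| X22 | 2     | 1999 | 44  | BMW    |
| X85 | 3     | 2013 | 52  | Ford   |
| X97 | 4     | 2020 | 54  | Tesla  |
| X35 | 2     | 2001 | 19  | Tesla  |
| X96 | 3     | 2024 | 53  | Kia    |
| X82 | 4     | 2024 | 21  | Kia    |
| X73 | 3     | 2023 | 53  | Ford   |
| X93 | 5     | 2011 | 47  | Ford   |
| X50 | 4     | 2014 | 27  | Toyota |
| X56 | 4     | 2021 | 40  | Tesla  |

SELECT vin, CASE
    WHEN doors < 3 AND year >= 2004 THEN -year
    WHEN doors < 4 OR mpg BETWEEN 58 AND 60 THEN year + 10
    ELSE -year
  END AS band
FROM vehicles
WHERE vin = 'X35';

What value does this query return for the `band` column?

vin = X35: doors=2, year=2001, mpg=19, make=Tesla.
doors < 3 AND year >= 2004 → false
doors < 4 OR mpg BETWEEN 58 AND 60 → true → 2011

2011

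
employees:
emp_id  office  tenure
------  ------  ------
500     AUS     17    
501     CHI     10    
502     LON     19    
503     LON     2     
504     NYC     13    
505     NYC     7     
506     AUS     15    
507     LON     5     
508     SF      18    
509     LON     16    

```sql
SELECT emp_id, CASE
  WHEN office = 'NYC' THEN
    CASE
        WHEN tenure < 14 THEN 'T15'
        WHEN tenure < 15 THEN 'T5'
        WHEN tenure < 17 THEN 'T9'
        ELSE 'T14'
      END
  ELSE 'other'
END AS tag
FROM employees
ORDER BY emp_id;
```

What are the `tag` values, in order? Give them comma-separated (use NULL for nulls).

other, other, other, other, T15, T15, other, other, other, other

emp_id=500: office='AUS' → outer ELSE → other
emp_id=501: office='CHI' → outer ELSE → other
emp_id=502: office='LON' → outer ELSE → other
emp_id=503: office='LON' → outer ELSE → other
emp_id=504: office='NYC' → inner[tenure < 14] → T15
emp_id=505: office='NYC' → inner[tenure < 14] → T15
emp_id=506: office='AUS' → outer ELSE → other
emp_id=507: office='LON' → outer ELSE → other
emp_id=508: office='SF' → outer ELSE → other
emp_id=509: office='LON' → outer ELSE → other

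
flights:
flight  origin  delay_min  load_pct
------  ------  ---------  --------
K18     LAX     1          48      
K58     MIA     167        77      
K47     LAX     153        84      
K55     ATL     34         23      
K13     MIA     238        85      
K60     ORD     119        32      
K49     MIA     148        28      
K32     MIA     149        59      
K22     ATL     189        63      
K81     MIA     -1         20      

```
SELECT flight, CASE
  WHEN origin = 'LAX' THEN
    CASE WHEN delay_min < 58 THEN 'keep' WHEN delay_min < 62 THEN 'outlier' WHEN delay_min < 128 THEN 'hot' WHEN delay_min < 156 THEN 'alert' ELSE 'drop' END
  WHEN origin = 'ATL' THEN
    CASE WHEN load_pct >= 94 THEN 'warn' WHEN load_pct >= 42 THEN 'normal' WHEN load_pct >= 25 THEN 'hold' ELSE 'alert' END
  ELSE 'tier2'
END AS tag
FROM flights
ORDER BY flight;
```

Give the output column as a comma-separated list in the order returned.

tier2, keep, normal, tier2, alert, tier2, alert, tier2, tier2, tier2

flight=K13: origin='MIA' → outer ELSE → tier2
flight=K18: origin='LAX' → inner[delay_min < 58] → keep
flight=K22: origin='ATL' → inner[load_pct >= 42] → normal
flight=K32: origin='MIA' → outer ELSE → tier2
flight=K47: origin='LAX' → inner[delay_min < 156] → alert
flight=K49: origin='MIA' → outer ELSE → tier2
flight=K55: origin='ATL' → inner[ELSE] → alert
flight=K58: origin='MIA' → outer ELSE → tier2
flight=K60: origin='ORD' → outer ELSE → tier2
flight=K81: origin='MIA' → outer ELSE → tier2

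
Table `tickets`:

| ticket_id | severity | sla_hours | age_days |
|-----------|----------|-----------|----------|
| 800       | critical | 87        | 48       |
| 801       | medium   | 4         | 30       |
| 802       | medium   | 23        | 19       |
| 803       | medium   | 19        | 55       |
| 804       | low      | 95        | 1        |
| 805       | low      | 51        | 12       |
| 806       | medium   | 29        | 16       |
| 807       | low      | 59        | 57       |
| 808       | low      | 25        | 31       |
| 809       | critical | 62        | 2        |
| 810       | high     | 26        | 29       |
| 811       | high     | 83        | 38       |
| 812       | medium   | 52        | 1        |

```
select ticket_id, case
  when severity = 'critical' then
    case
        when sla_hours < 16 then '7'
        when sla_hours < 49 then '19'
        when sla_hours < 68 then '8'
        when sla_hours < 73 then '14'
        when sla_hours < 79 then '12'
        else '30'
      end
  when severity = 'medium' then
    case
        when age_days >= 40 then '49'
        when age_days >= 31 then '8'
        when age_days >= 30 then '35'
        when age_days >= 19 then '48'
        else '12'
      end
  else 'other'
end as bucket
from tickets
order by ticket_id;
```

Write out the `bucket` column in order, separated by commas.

30, 35, 48, 49, other, other, 12, other, other, 8, other, other, 12

ticket_id=800: severity='critical' → inner[ELSE] → 30
ticket_id=801: severity='medium' → inner[age_days >= 30] → 35
ticket_id=802: severity='medium' → inner[age_days >= 19] → 48
ticket_id=803: severity='medium' → inner[age_days >= 40] → 49
ticket_id=804: severity='low' → outer ELSE → other
ticket_id=805: severity='low' → outer ELSE → other
ticket_id=806: severity='medium' → inner[ELSE] → 12
ticket_id=807: severity='low' → outer ELSE → other
ticket_id=808: severity='low' → outer ELSE → other
ticket_id=809: severity='critical' → inner[sla_hours < 68] → 8
ticket_id=810: severity='high' → outer ELSE → other
ticket_id=811: severity='high' → outer ELSE → other
ticket_id=812: severity='medium' → inner[ELSE] → 12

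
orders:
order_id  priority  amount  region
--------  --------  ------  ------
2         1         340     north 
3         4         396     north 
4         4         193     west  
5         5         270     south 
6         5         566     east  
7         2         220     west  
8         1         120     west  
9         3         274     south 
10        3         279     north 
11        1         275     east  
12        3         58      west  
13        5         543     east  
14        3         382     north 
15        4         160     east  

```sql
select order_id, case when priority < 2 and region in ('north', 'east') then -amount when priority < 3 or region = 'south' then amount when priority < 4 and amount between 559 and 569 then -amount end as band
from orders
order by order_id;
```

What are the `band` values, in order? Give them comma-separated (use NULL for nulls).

-340, NULL, NULL, 270, NULL, 220, 120, 274, NULL, -275, NULL, NULL, NULL, NULL

order_id=2: priority < 2 and region in ('north', 'east') → -340
order_id=3: (no match → NULL) → NULL
order_id=4: (no match → NULL) → NULL
order_id=5: priority < 3 or region = 'south' → 270
order_id=6: (no match → NULL) → NULL
order_id=7: priority < 3 or region = 'south' → 220
order_id=8: priority < 3 or region = 'south' → 120
order_id=9: priority < 3 or region = 'south' → 274
order_id=10: (no match → NULL) → NULL
order_id=11: priority < 2 and region in ('north', 'east') → -275
order_id=12: (no match → NULL) → NULL
order_id=13: (no match → NULL) → NULL
order_id=14: (no match → NULL) → NULL
order_id=15: (no match → NULL) → NULL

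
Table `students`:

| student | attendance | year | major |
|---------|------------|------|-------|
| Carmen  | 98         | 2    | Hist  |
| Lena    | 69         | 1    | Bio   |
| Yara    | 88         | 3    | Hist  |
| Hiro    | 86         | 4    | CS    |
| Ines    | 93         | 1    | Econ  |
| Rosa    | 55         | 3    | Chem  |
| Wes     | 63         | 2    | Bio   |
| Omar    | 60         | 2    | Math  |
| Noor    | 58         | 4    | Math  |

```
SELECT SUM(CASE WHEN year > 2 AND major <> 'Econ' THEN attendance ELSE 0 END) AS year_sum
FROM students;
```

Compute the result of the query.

student=Carmen: ✗
student=Lena: ✗
student=Yara: ✓ → 88
student=Hiro: ✓ → 86
student=Ines: ✗
student=Rosa: ✓ → 55
student=Wes: ✗
student=Omar: ✗
student=Noor: ✓ → 58
year_sum = 88 + 86 + 55 + 58 = 287

287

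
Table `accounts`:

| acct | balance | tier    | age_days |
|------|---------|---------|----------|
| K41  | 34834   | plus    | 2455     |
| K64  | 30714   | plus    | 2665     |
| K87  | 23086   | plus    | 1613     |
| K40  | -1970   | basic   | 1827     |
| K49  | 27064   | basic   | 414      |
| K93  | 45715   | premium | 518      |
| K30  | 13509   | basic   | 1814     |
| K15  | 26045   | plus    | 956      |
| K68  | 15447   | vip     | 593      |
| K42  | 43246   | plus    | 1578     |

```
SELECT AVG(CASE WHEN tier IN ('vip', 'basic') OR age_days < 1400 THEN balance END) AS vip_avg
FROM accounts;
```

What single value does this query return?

acct=K41: ✗
acct=K64: ✗
acct=K87: ✗
acct=K40: ✓ → -1970
acct=K49: ✓ → 27064
acct=K93: ✓ → 45715
acct=K30: ✓ → 13509
acct=K15: ✓ → 26045
acct=K68: ✓ → 15447
acct=K42: ✗
vip_avg = (-1970 + 27064 + 45715 + 13509 + 26045 + 15447) / 6 = 20968.3333333333

20968.3333333333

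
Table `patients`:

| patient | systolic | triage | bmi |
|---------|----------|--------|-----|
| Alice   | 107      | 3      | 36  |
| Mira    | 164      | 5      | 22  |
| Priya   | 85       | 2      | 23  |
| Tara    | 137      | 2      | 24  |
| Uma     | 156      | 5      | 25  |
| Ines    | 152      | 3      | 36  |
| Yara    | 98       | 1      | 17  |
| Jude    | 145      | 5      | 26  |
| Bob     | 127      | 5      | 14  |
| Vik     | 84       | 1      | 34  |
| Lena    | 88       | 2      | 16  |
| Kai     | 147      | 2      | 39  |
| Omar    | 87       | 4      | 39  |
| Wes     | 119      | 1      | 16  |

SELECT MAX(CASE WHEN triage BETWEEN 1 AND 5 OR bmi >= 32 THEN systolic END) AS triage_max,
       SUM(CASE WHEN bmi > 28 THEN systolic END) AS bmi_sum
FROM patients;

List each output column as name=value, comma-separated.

triage_max=164, bmi_sum=577

[triage_max: triage BETWEEN 1 AND 5 OR bmi >= 32]
patient=Alice: ✓ → 107
patient=Mira: ✓ → 164
patient=Priya: ✓ → 85
patient=Tara: ✓ → 137
patient=Uma: ✓ → 156
patient=Ines: ✓ → 152
patient=Yara: ✓ → 98
patient=Jude: ✓ → 145
patient=Bob: ✓ → 127
patient=Vik: ✓ → 84
patient=Lena: ✓ → 88
patient=Kai: ✓ → 147
patient=Omar: ✓ → 87
patient=Wes: ✓ → 119
triage_max = MAX(107, 164, 85, 137, 156, 152, 98, 145, 127, 84, 88, 147, 87, 119) = 164
—
[bmi_sum: bmi > 28]
patient=Alice: ✓ → 107
patient=Mira: ✗
patient=Priya: ✗
patient=Tara: ✗
patient=Uma: ✗
patient=Ines: ✓ → 152
patient=Yara: ✗
patient=Jude: ✗
patient=Bob: ✗
patient=Vik: ✓ → 84
patient=Lena: ✗
patient=Kai: ✓ → 147
patient=Omar: ✓ → 87
patient=Wes: ✗
bmi_sum = 107 + 152 + 84 + 147 + 87 = 577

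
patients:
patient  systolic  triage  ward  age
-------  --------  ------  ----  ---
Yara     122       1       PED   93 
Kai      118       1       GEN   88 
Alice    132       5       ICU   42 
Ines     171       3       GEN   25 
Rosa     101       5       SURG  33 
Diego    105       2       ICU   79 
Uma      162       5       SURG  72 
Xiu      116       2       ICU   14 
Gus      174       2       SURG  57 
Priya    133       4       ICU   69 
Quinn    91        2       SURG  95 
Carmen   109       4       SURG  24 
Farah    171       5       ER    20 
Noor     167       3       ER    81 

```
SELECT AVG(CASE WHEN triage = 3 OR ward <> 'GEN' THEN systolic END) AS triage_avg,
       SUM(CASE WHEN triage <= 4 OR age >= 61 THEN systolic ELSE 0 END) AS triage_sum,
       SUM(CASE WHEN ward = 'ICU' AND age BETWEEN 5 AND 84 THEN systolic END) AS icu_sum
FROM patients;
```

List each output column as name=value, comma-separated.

[triage_avg: triage = 3 OR ward <> 'GEN']
patient=Yara: ✓ → 122
patient=Kai: ✗
patient=Alice: ✓ → 132
patient=Ines: ✓ → 171
patient=Rosa: ✓ → 101
patient=Diego: ✓ → 105
patient=Uma: ✓ → 162
patient=Xiu: ✓ → 116
patient=Gus: ✓ → 174
patient=Priya: ✓ → 133
patient=Quinn: ✓ → 91
patient=Carmen: ✓ → 109
patient=Farah: ✓ → 171
patient=Noor: ✓ → 167
triage_avg = (122 + 132 + 171 + 101 + 105 + 162 + 116 + 174 + 133 + 91 + 109 + 171 + 167) / 13 = 134.9230769231
—
[triage_sum: triage <= 4 OR age >= 61]
patient=Yara: ✓ → 122
patient=Kai: ✓ → 118
patient=Alice: ✗
patient=Ines: ✓ → 171
patient=Rosa: ✗
patient=Diego: ✓ → 105
patient=Uma: ✓ → 162
patient=Xiu: ✓ → 116
patient=Gus: ✓ → 174
patient=Priya: ✓ → 133
patient=Quinn: ✓ → 91
patient=Carmen: ✓ → 109
patient=Farah: ✗
patient=Noor: ✓ → 167
triage_sum = 122 + 118 + 171 + 105 + 162 + 116 + 174 + 133 + 91 + 109 + 167 = 1468
—
[icu_sum: ward = 'ICU' AND age BETWEEN 5 AND 84]
patient=Yara: ✗
patient=Kai: ✗
patient=Alice: ✓ → 132
patient=Ines: ✗
patient=Rosa: ✗
patient=Diego: ✓ → 105
patient=Uma: ✗
patient=Xiu: ✓ → 116
patient=Gus: ✗
patient=Priya: ✓ → 133
patient=Quinn: ✗
patient=Carmen: ✗
patient=Farah: ✗
patient=Noor: ✗
icu_sum = 132 + 105 + 116 + 133 = 486

triage_avg=134.9230769231, triage_sum=1468, icu_sum=486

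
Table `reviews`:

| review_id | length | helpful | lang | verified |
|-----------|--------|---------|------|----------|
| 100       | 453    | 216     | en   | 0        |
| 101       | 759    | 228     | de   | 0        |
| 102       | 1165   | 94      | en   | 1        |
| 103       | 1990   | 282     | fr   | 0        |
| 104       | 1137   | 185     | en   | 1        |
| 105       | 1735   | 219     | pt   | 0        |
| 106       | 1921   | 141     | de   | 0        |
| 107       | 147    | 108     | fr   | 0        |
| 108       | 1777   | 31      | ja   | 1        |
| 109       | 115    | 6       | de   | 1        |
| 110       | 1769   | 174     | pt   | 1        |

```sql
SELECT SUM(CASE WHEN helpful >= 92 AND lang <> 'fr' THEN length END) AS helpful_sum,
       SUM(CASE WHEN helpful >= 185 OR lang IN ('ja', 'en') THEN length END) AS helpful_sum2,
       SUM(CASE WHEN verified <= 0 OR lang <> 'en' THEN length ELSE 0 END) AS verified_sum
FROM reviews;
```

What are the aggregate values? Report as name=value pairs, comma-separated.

[helpful_sum: helpful >= 92 AND lang <> 'fr']
review_id=100: ✓ → 453
review_id=101: ✓ → 759
review_id=102: ✓ → 1165
review_id=103: ✗
review_id=104: ✓ → 1137
review_id=105: ✓ → 1735
review_id=106: ✓ → 1921
review_id=107: ✗
review_id=108: ✗
review_id=109: ✗
review_id=110: ✓ → 1769
helpful_sum = 453 + 759 + 1165 + 1137 + 1735 + 1921 + 1769 = 8939
—
[helpful_sum2: helpful >= 185 OR lang IN ('ja', 'en')]
review_id=100: ✓ → 453
review_id=101: ✓ → 759
review_id=102: ✓ → 1165
review_id=103: ✓ → 1990
review_id=104: ✓ → 1137
review_id=105: ✓ → 1735
review_id=106: ✗
review_id=107: ✗
review_id=108: ✓ → 1777
review_id=109: ✗
review_id=110: ✗
helpful_sum2 = 453 + 759 + 1165 + 1990 + 1137 + 1735 + 1777 = 9016
—
[verified_sum: verified <= 0 OR lang <> 'en']
review_id=100: ✓ → 453
review_id=101: ✓ → 759
review_id=102: ✗
review_id=103: ✓ → 1990
review_id=104: ✗
review_id=105: ✓ → 1735
review_id=106: ✓ → 1921
review_id=107: ✓ → 147
review_id=108: ✓ → 1777
review_id=109: ✓ → 115
review_id=110: ✓ → 1769
verified_sum = 453 + 759 + 1990 + 1735 + 1921 + 147 + 1777 + 115 + 1769 = 10666

helpful_sum=8939, helpful_sum2=9016, verified_sum=10666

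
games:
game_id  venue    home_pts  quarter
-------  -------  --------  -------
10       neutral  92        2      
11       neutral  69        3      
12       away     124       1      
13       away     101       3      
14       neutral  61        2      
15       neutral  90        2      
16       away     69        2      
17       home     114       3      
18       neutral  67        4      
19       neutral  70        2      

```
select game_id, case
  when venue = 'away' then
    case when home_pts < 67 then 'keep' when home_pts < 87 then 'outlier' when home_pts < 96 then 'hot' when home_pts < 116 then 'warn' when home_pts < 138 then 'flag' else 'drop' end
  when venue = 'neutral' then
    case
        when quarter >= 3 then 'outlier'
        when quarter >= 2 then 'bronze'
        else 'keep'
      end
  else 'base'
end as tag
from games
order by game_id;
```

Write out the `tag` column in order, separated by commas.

game_id=10: venue='neutral' → inner[quarter >= 2] → bronze
game_id=11: venue='neutral' → inner[quarter >= 3] → outlier
game_id=12: venue='away' → inner[home_pts < 138] → flag
game_id=13: venue='away' → inner[home_pts < 116] → warn
game_id=14: venue='neutral' → inner[quarter >= 2] → bronze
game_id=15: venue='neutral' → inner[quarter >= 2] → bronze
game_id=16: venue='away' → inner[home_pts < 87] → outlier
game_id=17: venue='home' → outer ELSE → base
game_id=18: venue='neutral' → inner[quarter >= 3] → outlier
game_id=19: venue='neutral' → inner[quarter >= 2] → bronze

bronze, outlier, flag, warn, bronze, bronze, outlier, base, outlier, bronze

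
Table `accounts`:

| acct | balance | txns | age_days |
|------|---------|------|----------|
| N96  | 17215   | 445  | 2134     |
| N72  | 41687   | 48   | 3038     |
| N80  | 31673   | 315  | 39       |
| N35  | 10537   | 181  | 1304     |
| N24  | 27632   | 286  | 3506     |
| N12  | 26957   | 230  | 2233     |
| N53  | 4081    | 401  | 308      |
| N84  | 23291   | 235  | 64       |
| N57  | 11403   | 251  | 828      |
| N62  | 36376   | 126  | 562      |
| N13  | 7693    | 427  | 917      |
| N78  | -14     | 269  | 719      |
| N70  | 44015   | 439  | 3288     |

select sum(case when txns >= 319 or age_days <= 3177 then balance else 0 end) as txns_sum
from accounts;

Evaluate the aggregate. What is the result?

acct=N96: ✓ → 17215
acct=N72: ✓ → 41687
acct=N80: ✓ → 31673
acct=N35: ✓ → 10537
acct=N24: ✗
acct=N12: ✓ → 26957
acct=N53: ✓ → 4081
acct=N84: ✓ → 23291
acct=N57: ✓ → 11403
acct=N62: ✓ → 36376
acct=N13: ✓ → 7693
acct=N78: ✓ → -14
acct=N70: ✓ → 44015
txns_sum = 17215 + 41687 + 31673 + 10537 + 26957 + 4081 + 23291 + 11403 + 36376 + 7693 + -14 + 44015 = 254914

254914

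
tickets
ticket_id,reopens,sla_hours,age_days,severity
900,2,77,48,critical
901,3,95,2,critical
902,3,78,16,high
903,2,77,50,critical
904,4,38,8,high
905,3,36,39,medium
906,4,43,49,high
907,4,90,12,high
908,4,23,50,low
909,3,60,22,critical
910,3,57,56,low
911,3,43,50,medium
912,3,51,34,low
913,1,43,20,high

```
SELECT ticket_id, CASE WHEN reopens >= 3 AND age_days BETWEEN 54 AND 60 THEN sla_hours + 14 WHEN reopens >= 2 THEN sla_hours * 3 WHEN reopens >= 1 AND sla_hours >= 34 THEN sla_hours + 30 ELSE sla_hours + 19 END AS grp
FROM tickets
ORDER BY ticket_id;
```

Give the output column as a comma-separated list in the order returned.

231, 285, 234, 231, 114, 108, 129, 270, 69, 180, 71, 129, 153, 73

ticket_id=900: reopens >= 2 → 231
ticket_id=901: reopens >= 2 → 285
ticket_id=902: reopens >= 2 → 234
ticket_id=903: reopens >= 2 → 231
ticket_id=904: reopens >= 2 → 114
ticket_id=905: reopens >= 2 → 108
ticket_id=906: reopens >= 2 → 129
ticket_id=907: reopens >= 2 → 270
ticket_id=908: reopens >= 2 → 69
ticket_id=909: reopens >= 2 → 180
ticket_id=910: reopens >= 3 AND age_days BETWEEN 54 AND 60 → 71
ticket_id=911: reopens >= 2 → 129
ticket_id=912: reopens >= 2 → 153
ticket_id=913: reopens >= 1 AND sla_hours >= 34 → 73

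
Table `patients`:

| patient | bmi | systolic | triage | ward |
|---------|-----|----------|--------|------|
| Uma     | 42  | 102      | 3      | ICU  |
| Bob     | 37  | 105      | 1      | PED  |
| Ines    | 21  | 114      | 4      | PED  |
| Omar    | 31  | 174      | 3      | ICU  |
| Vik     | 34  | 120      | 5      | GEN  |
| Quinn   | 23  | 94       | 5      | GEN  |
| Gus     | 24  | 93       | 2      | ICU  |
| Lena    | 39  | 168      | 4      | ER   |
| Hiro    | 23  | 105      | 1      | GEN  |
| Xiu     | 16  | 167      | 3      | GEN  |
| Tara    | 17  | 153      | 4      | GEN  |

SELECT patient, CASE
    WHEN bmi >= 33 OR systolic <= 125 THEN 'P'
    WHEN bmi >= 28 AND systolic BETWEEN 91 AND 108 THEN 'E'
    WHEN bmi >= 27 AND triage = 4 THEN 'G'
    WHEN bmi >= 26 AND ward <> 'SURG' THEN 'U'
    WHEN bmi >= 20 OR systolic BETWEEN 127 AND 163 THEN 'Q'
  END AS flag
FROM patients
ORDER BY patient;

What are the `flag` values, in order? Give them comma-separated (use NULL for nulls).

P, P, P, P, P, U, P, Q, P, P, NULL

patient=Bob: bmi >= 33 OR systolic <= 125 → P
patient=Gus: bmi >= 33 OR systolic <= 125 → P
patient=Hiro: bmi >= 33 OR systolic <= 125 → P
patient=Ines: bmi >= 33 OR systolic <= 125 → P
patient=Lena: bmi >= 33 OR systolic <= 125 → P
patient=Omar: bmi >= 26 AND ward <> 'SURG' → U
patient=Quinn: bmi >= 33 OR systolic <= 125 → P
patient=Tara: bmi >= 20 OR systolic BETWEEN 127 AND 163 → Q
patient=Uma: bmi >= 33 OR systolic <= 125 → P
patient=Vik: bmi >= 33 OR systolic <= 125 → P
patient=Xiu: (no match → NULL) → NULL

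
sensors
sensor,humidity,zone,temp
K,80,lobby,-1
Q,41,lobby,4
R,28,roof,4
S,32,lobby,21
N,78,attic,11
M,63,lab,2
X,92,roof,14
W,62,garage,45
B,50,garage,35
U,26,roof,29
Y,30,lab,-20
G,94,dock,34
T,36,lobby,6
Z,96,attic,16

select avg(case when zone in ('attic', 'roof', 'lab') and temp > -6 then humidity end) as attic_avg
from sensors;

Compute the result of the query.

63.8333333333

sensor=K: ✗
sensor=Q: ✗
sensor=R: ✓ → 28
sensor=S: ✗
sensor=N: ✓ → 78
sensor=M: ✓ → 63
sensor=X: ✓ → 92
sensor=W: ✗
sensor=B: ✗
sensor=U: ✓ → 26
sensor=Y: ✗
sensor=G: ✗
sensor=T: ✗
sensor=Z: ✓ → 96
attic_avg = (28 + 78 + 63 + 92 + 26 + 96) / 6 = 63.8333333333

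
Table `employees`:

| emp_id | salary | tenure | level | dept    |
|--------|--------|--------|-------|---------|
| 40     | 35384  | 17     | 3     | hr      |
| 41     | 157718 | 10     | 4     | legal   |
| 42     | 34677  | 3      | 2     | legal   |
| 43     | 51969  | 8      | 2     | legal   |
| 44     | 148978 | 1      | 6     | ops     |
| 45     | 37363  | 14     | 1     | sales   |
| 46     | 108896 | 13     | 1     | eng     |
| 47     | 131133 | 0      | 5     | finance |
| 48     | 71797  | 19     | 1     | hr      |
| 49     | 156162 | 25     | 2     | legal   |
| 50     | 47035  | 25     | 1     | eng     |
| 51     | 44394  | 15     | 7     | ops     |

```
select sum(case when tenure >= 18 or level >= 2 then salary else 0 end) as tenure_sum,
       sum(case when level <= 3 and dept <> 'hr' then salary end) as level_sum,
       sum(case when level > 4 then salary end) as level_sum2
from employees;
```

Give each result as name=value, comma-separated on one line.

[tenure_sum: tenure >= 18 or level >= 2]
emp_id=40: ✓ → 35384
emp_id=41: ✓ → 157718
emp_id=42: ✓ → 34677
emp_id=43: ✓ → 51969
emp_id=44: ✓ → 148978
emp_id=45: ✗
emp_id=46: ✗
emp_id=47: ✓ → 131133
emp_id=48: ✓ → 71797
emp_id=49: ✓ → 156162
emp_id=50: ✓ → 47035
emp_id=51: ✓ → 44394
tenure_sum = 35384 + 157718 + 34677 + 51969 + 148978 + 131133 + 71797 + 156162 + 47035 + 44394 = 879247
—
[level_sum: level <= 3 and dept <> 'hr']
emp_id=40: ✗
emp_id=41: ✗
emp_id=42: ✓ → 34677
emp_id=43: ✓ → 51969
emp_id=44: ✗
emp_id=45: ✓ → 37363
emp_id=46: ✓ → 108896
emp_id=47: ✗
emp_id=48: ✗
emp_id=49: ✓ → 156162
emp_id=50: ✓ → 47035
emp_id=51: ✗
level_sum = 34677 + 51969 + 37363 + 108896 + 156162 + 47035 = 436102
—
[level_sum2: level > 4]
emp_id=40: ✗
emp_id=41: ✗
emp_id=42: ✗
emp_id=43: ✗
emp_id=44: ✓ → 148978
emp_id=45: ✗
emp_id=46: ✗
emp_id=47: ✓ → 131133
emp_id=48: ✗
emp_id=49: ✗
emp_id=50: ✗
emp_id=51: ✓ → 44394
level_sum2 = 148978 + 131133 + 44394 = 324505

tenure_sum=879247, level_sum=436102, level_sum2=324505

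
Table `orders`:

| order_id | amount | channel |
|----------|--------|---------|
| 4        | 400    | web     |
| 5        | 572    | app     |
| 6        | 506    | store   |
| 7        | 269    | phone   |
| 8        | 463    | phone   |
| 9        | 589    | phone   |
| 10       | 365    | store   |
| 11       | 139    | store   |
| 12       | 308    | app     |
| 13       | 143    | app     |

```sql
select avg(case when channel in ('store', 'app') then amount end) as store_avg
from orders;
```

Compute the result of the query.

order_id=4: ✗
order_id=5: ✓ → 572
order_id=6: ✓ → 506
order_id=7: ✗
order_id=8: ✗
order_id=9: ✗
order_id=10: ✓ → 365
order_id=11: ✓ → 139
order_id=12: ✓ → 308
order_id=13: ✓ → 143
store_avg = (572 + 506 + 365 + 139 + 308 + 143) / 6 = 338.8333333333

338.8333333333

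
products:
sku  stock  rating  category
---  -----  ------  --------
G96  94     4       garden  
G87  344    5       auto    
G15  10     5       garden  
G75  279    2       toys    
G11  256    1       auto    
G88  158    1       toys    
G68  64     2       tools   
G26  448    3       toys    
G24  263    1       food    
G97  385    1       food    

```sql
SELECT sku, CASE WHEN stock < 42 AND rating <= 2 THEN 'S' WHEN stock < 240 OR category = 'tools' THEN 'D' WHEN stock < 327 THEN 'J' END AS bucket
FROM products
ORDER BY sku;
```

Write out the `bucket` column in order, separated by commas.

J, D, J, NULL, D, J, NULL, D, D, NULL

sku=G11: stock < 327 → J
sku=G15: stock < 240 OR category = 'tools' → D
sku=G24: stock < 327 → J
sku=G26: (no match → NULL) → NULL
sku=G68: stock < 240 OR category = 'tools' → D
sku=G75: stock < 327 → J
sku=G87: (no match → NULL) → NULL
sku=G88: stock < 240 OR category = 'tools' → D
sku=G96: stock < 240 OR category = 'tools' → D
sku=G97: (no match → NULL) → NULL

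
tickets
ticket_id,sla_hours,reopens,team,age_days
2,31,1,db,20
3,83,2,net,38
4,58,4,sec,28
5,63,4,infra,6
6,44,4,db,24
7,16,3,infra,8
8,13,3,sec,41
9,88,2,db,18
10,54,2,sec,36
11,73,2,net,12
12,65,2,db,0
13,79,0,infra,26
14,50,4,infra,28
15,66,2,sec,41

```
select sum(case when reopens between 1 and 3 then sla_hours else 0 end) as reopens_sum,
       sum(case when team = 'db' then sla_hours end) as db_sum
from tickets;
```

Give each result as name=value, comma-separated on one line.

[reopens_sum: reopens between 1 and 3]
ticket_id=2: ✓ → 31
ticket_id=3: ✓ → 83
ticket_id=4: ✗
ticket_id=5: ✗
ticket_id=6: ✗
ticket_id=7: ✓ → 16
ticket_id=8: ✓ → 13
ticket_id=9: ✓ → 88
ticket_id=10: ✓ → 54
ticket_id=11: ✓ → 73
ticket_id=12: ✓ → 65
ticket_id=13: ✗
ticket_id=14: ✗
ticket_id=15: ✓ → 66
reopens_sum = 31 + 83 + 16 + 13 + 88 + 54 + 73 + 65 + 66 = 489
—
[db_sum: team = 'db']
ticket_id=2: ✓ → 31
ticket_id=3: ✗
ticket_id=4: ✗
ticket_id=5: ✗
ticket_id=6: ✓ → 44
ticket_id=7: ✗
ticket_id=8: ✗
ticket_id=9: ✓ → 88
ticket_id=10: ✗
ticket_id=11: ✗
ticket_id=12: ✓ → 65
ticket_id=13: ✗
ticket_id=14: ✗
ticket_id=15: ✗
db_sum = 31 + 44 + 88 + 65 = 228

reopens_sum=489, db_sum=228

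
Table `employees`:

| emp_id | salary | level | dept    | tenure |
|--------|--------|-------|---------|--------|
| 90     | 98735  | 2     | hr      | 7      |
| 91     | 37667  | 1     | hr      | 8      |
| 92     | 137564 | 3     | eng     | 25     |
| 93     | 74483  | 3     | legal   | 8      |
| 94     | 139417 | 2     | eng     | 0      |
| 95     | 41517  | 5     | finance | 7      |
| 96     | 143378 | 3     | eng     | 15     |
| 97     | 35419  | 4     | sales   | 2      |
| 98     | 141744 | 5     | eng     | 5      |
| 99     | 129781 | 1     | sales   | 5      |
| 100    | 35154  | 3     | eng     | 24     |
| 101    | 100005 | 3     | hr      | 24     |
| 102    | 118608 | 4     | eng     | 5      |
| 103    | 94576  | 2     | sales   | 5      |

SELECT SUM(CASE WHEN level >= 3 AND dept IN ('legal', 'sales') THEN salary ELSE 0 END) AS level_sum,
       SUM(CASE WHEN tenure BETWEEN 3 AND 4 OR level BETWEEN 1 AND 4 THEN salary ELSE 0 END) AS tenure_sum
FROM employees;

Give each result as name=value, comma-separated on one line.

[level_sum: level >= 3 AND dept IN ('legal', 'sales')]
emp_id=90: ✗
emp_id=91: ✗
emp_id=92: ✗
emp_id=93: ✓ → 74483
emp_id=94: ✗
emp_id=95: ✗
emp_id=96: ✗
emp_id=97: ✓ → 35419
emp_id=98: ✗
emp_id=99: ✗
emp_id=100: ✗
emp_id=101: ✗
emp_id=102: ✗
emp_id=103: ✗
level_sum = 74483 + 35419 = 109902
—
[tenure_sum: tenure BETWEEN 3 AND 4 OR level BETWEEN 1 AND 4]
emp_id=90: ✓ → 98735
emp_id=91: ✓ → 37667
emp_id=92: ✓ → 137564
emp_id=93: ✓ → 74483
emp_id=94: ✓ → 139417
emp_id=95: ✗
emp_id=96: ✓ → 143378
emp_id=97: ✓ → 35419
emp_id=98: ✗
emp_id=99: ✓ → 129781
emp_id=100: ✓ → 35154
emp_id=101: ✓ → 100005
emp_id=102: ✓ → 118608
emp_id=103: ✓ → 94576
tenure_sum = 98735 + 37667 + 137564 + 74483 + 139417 + 143378 + 35419 + 129781 + 35154 + 100005 + 118608 + 94576 = 1144787

level_sum=109902, tenure_sum=1144787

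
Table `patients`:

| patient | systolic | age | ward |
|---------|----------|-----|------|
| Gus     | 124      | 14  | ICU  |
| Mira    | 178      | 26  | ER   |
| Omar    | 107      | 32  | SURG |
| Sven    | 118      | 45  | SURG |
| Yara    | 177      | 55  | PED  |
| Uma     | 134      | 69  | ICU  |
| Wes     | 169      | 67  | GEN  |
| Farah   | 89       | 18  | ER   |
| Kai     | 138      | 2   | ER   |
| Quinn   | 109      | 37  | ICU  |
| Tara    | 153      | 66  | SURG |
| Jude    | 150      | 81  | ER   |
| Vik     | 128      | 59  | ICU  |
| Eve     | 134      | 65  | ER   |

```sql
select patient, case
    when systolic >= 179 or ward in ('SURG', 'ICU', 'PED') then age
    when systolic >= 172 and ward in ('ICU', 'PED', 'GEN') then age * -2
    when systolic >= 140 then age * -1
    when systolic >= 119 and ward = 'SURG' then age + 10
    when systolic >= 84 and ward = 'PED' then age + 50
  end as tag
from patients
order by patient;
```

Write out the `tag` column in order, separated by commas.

NULL, NULL, 14, -81, NULL, -26, 32, 37, 45, 66, 69, 59, -67, 55

patient=Eve: (no match → NULL) → NULL
patient=Farah: (no match → NULL) → NULL
patient=Gus: systolic >= 179 or ward in ('SURG', 'ICU', 'PED') → 14
patient=Jude: systolic >= 140 → -81
patient=Kai: (no match → NULL) → NULL
patient=Mira: systolic >= 140 → -26
patient=Omar: systolic >= 179 or ward in ('SURG', 'ICU', 'PED') → 32
patient=Quinn: systolic >= 179 or ward in ('SURG', 'ICU', 'PED') → 37
patient=Sven: systolic >= 179 or ward in ('SURG', 'ICU', 'PED') → 45
patient=Tara: systolic >= 179 or ward in ('SURG', 'ICU', 'PED') → 66
patient=Uma: systolic >= 179 or ward in ('SURG', 'ICU', 'PED') → 69
patient=Vik: systolic >= 179 or ward in ('SURG', 'ICU', 'PED') → 59
patient=Wes: systolic >= 140 → -67
patient=Yara: systolic >= 179 or ward in ('SURG', 'ICU', 'PED') → 55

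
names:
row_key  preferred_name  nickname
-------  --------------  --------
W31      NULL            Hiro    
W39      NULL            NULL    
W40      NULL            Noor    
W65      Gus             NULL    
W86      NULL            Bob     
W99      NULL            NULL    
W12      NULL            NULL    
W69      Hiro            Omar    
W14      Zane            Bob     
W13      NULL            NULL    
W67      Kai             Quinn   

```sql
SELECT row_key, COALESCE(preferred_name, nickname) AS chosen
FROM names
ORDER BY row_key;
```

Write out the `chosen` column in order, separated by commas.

NULL, NULL, Zane, Hiro, NULL, Noor, Gus, Kai, Hiro, Bob, NULL

row_key=W12: preferred_name=NULL, nickname=NULL (all NULL) → NULL
row_key=W13: preferred_name=NULL, nickname=NULL (all NULL) → NULL
row_key=W14: preferred_name=Zane → Zane
row_key=W31: preferred_name=NULL, nickname=Hiro → Hiro
row_key=W39: preferred_name=NULL, nickname=NULL (all NULL) → NULL
row_key=W40: preferred_name=NULL, nickname=Noor → Noor
row_key=W65: preferred_name=Gus → Gus
row_key=W67: preferred_name=Kai → Kai
row_key=W69: preferred_name=Hiro → Hiro
row_key=W86: preferred_name=NULL, nickname=Bob → Bob
row_key=W99: preferred_name=NULL, nickname=NULL (all NULL) → NULL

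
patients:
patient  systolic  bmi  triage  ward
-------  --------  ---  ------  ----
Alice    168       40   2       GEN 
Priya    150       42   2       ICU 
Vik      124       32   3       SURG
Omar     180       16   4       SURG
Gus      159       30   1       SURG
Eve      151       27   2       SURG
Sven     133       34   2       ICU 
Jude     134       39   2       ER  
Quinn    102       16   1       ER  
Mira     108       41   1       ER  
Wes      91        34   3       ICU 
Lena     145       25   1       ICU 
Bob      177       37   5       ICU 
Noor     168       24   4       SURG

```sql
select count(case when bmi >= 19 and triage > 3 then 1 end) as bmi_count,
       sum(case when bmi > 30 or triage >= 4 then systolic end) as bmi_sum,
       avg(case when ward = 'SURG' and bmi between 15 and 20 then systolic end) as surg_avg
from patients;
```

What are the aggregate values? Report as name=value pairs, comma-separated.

[bmi_count: bmi >= 19 and triage > 3]
patient=Alice: ✗
patient=Priya: ✗
patient=Vik: ✗
patient=Omar: ✗
patient=Gus: ✗
patient=Eve: ✗
patient=Sven: ✗
patient=Jude: ✗
patient=Quinn: ✗
patient=Mira: ✗
patient=Wes: ✗
patient=Lena: ✗
patient=Bob: ✓ → 1
patient=Noor: ✓ → 1
bmi_count = COUNT(1, 1) = 2
—
[bmi_sum: bmi > 30 or triage >= 4]
patient=Alice: ✓ → 168
patient=Priya: ✓ → 150
patient=Vik: ✓ → 124
patient=Omar: ✓ → 180
patient=Gus: ✗
patient=Eve: ✗
patient=Sven: ✓ → 133
patient=Jude: ✓ → 134
patient=Quinn: ✗
patient=Mira: ✓ → 108
patient=Wes: ✓ → 91
patient=Lena: ✗
patient=Bob: ✓ → 177
patient=Noor: ✓ → 168
bmi_sum = 168 + 150 + 124 + 180 + 133 + 134 + 108 + 91 + 177 + 168 = 1433
—
[surg_avg: ward = 'SURG' and bmi between 15 and 20]
patient=Alice: ✗
patient=Priya: ✗
patient=Vik: ✗
patient=Omar: ✓ → 180
patient=Gus: ✗
patient=Eve: ✗
patient=Sven: ✗
patient=Jude: ✗
patient=Quinn: ✗
patient=Mira: ✗
patient=Wes: ✗
patient=Lena: ✗
patient=Bob: ✗
patient=Noor: ✗
surg_avg = 180

bmi_count=2, bmi_sum=1433, surg_avg=180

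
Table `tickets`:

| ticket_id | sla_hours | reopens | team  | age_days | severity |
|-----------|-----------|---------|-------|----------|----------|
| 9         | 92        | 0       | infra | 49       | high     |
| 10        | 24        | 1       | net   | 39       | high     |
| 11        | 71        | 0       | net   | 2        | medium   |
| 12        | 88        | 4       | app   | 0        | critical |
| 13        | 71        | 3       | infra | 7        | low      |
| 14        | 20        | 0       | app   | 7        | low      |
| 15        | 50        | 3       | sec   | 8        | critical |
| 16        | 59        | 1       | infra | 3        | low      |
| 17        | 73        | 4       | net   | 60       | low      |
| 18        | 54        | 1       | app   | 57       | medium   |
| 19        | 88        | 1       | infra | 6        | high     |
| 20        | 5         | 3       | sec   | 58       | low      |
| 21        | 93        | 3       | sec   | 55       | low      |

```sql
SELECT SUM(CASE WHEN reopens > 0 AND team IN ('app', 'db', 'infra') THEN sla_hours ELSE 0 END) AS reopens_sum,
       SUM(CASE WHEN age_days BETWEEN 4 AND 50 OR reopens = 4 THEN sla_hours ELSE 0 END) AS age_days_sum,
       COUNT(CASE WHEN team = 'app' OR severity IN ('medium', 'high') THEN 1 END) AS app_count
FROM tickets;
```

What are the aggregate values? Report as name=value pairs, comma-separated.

[reopens_sum: reopens > 0 AND team IN ('app', 'db', 'infra')]
ticket_id=9: ✗
ticket_id=10: ✗
ticket_id=11: ✗
ticket_id=12: ✓ → 88
ticket_id=13: ✓ → 71
ticket_id=14: ✗
ticket_id=15: ✗
ticket_id=16: ✓ → 59
ticket_id=17: ✗
ticket_id=18: ✓ → 54
ticket_id=19: ✓ → 88
ticket_id=20: ✗
ticket_id=21: ✗
reopens_sum = 88 + 71 + 59 + 54 + 88 = 360
—
[age_days_sum: age_days BETWEEN 4 AND 50 OR reopens = 4]
ticket_id=9: ✓ → 92
ticket_id=10: ✓ → 24
ticket_id=11: ✗
ticket_id=12: ✓ → 88
ticket_id=13: ✓ → 71
ticket_id=14: ✓ → 20
ticket_id=15: ✓ → 50
ticket_id=16: ✗
ticket_id=17: ✓ → 73
ticket_id=18: ✗
ticket_id=19: ✓ → 88
ticket_id=20: ✗
ticket_id=21: ✗
age_days_sum = 92 + 24 + 88 + 71 + 20 + 50 + 73 + 88 = 506
—
[app_count: team = 'app' OR severity IN ('medium', 'high')]
ticket_id=9: ✓ → 1
ticket_id=10: ✓ → 1
ticket_id=11: ✓ → 1
ticket_id=12: ✓ → 1
ticket_id=13: ✗
ticket_id=14: ✓ → 1
ticket_id=15: ✗
ticket_id=16: ✗
ticket_id=17: ✗
ticket_id=18: ✓ → 1
ticket_id=19: ✓ → 1
ticket_id=20: ✗
ticket_id=21: ✗
app_count = COUNT(1, 1, 1, 1, 1, 1, 1) = 7

reopens_sum=360, age_days_sum=506, app_count=7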